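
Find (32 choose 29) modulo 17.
13

Using Lucas' theorem:
Write n=32 and k=29 in base 17:
n in base 17: [1, 15]
k in base 17: [1, 12]
C(32,29) mod 17 = ∏ C(n_i, k_i) mod 17
Digit binomials (mod 17): C(1,1) = 1; C(15,12) = 455 ≡ 13
Product: 1 × 13 = 13 ≡ 13 (mod 17)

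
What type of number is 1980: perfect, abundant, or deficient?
abundant

Proper divisors of 1980: sum = 1 + 2 + 3 + 4 + 5 + 6 + 9 + 10 + ... + 396 + 495 + 660 + 990 (35 divisors) = 4572
Since 4572 > 1980, 1980 is abundant.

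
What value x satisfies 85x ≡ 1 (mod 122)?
89

gcd(85, 122) = 1, so the inverse exists.
Extended Euclidean algorithm on (122, 85):
122 = 1 × 85 + 37  ⟹  37 = (1)·122 + (-1)·85
85 = 2 × 37 + 11  ⟹  11 = (-2)·122 + (3)·85
37 = 3 × 11 + 4  ⟹  4 = (7)·122 + (-10)·85
11 = 2 × 4 + 3  ⟹  3 = (-16)·122 + (23)·85
4 = 1 × 3 + 1  ⟹  1 = (23)·122 + (-33)·85
So (-33)·85 ≡ 1 (mod 122), i.e. 85^(-1) ≡ -33 ≡ 89 (mod 122).
Check: 85 × 89 = 7565 ≡ 1 (mod 122)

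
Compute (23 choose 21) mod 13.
6

Using Lucas' theorem:
Write n=23 and k=21 in base 13:
n in base 13: [1, 10]
k in base 13: [1, 8]
C(23,21) mod 13 = ∏ C(n_i, k_i) mod 13
Digit binomials (mod 13): C(1,1) = 1; C(10,8) = 45 ≡ 6
Product: 1 × 6 = 6 ≡ 6 (mod 13)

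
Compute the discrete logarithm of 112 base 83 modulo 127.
23

Baby-step giant-step with step n = ⌈√127⌉ = 12.
Baby steps 83^j mod 127 (j:value) for j=0..11: 0:1, 1:83, 2:31, 3:33, 4:72, 5:7, 6:73, 7:90, 8:104, 9:123, 10:49, 11:3.
Giant-step multiplier: 83^(-12) ≡ 83^(126-12) = 83^114 ≡ 76 (mod 127).
Giant steps γ_i = 112·76^i mod 127: γ_0=112, γ_1=3 (in table at j=11).
x = i·n + j = 1·12 + 11 = 23.
Check: 83^23 ≡ 112 (mod 127).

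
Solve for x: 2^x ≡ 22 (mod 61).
16

Baby-step giant-step with step n = ⌈√61⌉ = 8.
Baby steps 2^j mod 61 (j:value) for j=0..7: 0:1, 1:2, 2:4, 3:8, 4:16, 5:32, 6:3, 7:6.
Giant-step multiplier: 2^(-8) ≡ 2^(60-8) = 2^52 ≡ 56 (mod 61).
Giant steps γ_i = 22·56^i mod 61: γ_0=22, γ_1=12, γ_2=1 (in table at j=0).
x = i·n + j = 2·8 + 0 = 16.
Check: 2^16 ≡ 22 (mod 61).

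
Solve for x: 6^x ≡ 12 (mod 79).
33

Baby-step giant-step with step n = ⌈√79⌉ = 9.
Baby steps 6^j mod 79 (j:value) for j=0..8: 0:1, 1:6, 2:36, 3:58, 4:32, 5:34, 6:46, 7:39, 8:76.
Giant-step multiplier: 6^(-9) ≡ 6^(78-9) = 6^69 ≡ 57 (mod 79).
Giant steps γ_i = 12·57^i mod 79: γ_0=12, γ_1=52, γ_2=41, γ_3=46 (in table at j=6).
x = i·n + j = 3·9 + 6 = 33.
Check: 6^33 ≡ 12 (mod 79).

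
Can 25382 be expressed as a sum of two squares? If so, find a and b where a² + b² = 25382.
Not possible

Factorization: 25382 = 2 × 7^3 × 37
By Fermat: n is sum of two squares iff every prime p ≡ 3 (mod 4) appears to even power.
Prime(s) ≡ 3 (mod 4) with odd exponent: [(7, 3)]
Therefore 25382 cannot be expressed as a² + b².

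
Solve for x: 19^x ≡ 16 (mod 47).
20

Baby-step giant-step with step n = ⌈√47⌉ = 7.
Baby steps 19^j mod 47 (j:value) for j=0..6: 0:1, 1:19, 2:32, 3:44, 4:37, 5:45, 6:9.
Giant-step multiplier: 19^(-7) ≡ 19^(46-7) = 19^39 ≡ 11 (mod 47).
Giant steps γ_i = 16·11^i mod 47: γ_0=16, γ_1=35, γ_2=9 (in table at j=6).
x = i·n + j = 2·7 + 6 = 20.
Check: 19^20 ≡ 16 (mod 47).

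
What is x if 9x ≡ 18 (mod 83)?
x ≡ 2 (mod 83)

gcd(9, 83) = 1, which divides 18, so solutions exist.
Find 9^(-1) mod 83 by the extended Euclidean algorithm:
83 = 9 × 9 + 2  ⟹  2 = (1)·83 + (-9)·9
9 = 4 × 2 + 1  ⟹  1 = (-4)·83 + (37)·9
So (37)·9 ≡ 1 (mod 83), i.e. 9^(-1) ≡ 37 (mod 83).
x ≡ 37 × 18 = 666 ≡ 2 (mod 83).
Check: 9 × 2 = 18 ≡ 18 (mod 83).
Unique solution: x ≡ 2 (mod 83)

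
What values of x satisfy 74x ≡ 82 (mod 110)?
x ≡ 13 (mod 55)

gcd(74, 110) = 2, which divides 82, so solutions exist.
Divide through by 2: 37x ≡ 41 (mod 55).
Find 37^(-1) mod 55 by the extended Euclidean algorithm:
55 = 1 × 37 + 18  ⟹  18 = (1)·55 + (-1)·37
37 = 2 × 18 + 1  ⟹  1 = (-2)·55 + (3)·37
So (3)·37 ≡ 1 (mod 55), i.e. 37^(-1) ≡ 3 (mod 55).
x ≡ 3 × 41 = 123 ≡ 13 (mod 55).
Check: 74 × 13 = 962 ≡ 82 (mod 110).
x ≡ 13 (mod 55), giving 2 solutions mod 110.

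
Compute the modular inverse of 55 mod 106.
27

gcd(55, 106) = 1, so the inverse exists.
Extended Euclidean algorithm on (106, 55):
106 = 1 × 55 + 51  ⟹  51 = (1)·106 + (-1)·55
55 = 1 × 51 + 4  ⟹  4 = (-1)·106 + (2)·55
51 = 12 × 4 + 3  ⟹  3 = (13)·106 + (-25)·55
4 = 1 × 3 + 1  ⟹  1 = (-14)·106 + (27)·55
So (27)·55 ≡ 1 (mod 106), i.e. 55^(-1) ≡ 27 (mod 106).
Check: 55 × 27 = 1485 ≡ 1 (mod 106)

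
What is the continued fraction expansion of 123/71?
[1; 1, 2, 1, 2, 1, 4]

Euclidean algorithm steps:
123 = 1 × 71 + 52
71 = 1 × 52 + 19
52 = 2 × 19 + 14
19 = 1 × 14 + 5
14 = 2 × 5 + 4
5 = 1 × 4 + 1
4 = 4 × 1 + 0
Continued fraction: [1; 1, 2, 1, 2, 1, 4]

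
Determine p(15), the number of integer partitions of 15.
176

p(n) counts ways to write n as a sum of positive integers (order ignored).
Euler's pentagonal recurrence: p(k) = p(k-1) + p(k-2) - p(k-5) - p(k-7) + p(k-12) + p(k-15) - ... (offsets j(3j∓1)/2, signs ++--, p(0)=1, p(<0)=0).
DP table for k = 0..14: p(0)=1, p(1)=1, p(2)=2, p(3)=3, p(4)=5, p(5)=7, p(6)=11, p(7)=15, p(8)=22, p(9)=30, p(10)=42, p(11)=56, p(12)=77, p(13)=101, p(14)=135.
Final step: p(15) = p(14) + p(13) - p(10) - p(8) + p(3) + p(0)
= 135 + 101 - 42 - 22 + 3 + 1
= 176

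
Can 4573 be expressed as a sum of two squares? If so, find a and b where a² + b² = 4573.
27² + 62² (a=27, b=62)

Factorization: 4573 = 17 × 269
By Fermat: n is sum of two squares iff every prime p ≡ 3 (mod 4) appears to even power.
All primes ≡ 3 (mod 4) appear to even power.
Search a = 0, 1, 2, … for 4573 - a² a perfect square: first hit at a = 27: 4573 - 729 = 3844 = 62².
4573 = 27² + 62² = 729 + 3844 ✓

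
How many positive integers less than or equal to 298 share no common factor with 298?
148

298 = 2 × 149
φ(n) = n × ∏(1 - 1/p) for each prime p dividing n
φ(298) = 298 × (1 - 1/2) × (1 - 1/149) = 148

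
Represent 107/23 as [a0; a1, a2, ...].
[4; 1, 1, 1, 7]

Euclidean algorithm steps:
107 = 4 × 23 + 15
23 = 1 × 15 + 8
15 = 1 × 8 + 7
8 = 1 × 7 + 1
7 = 7 × 1 + 0
Continued fraction: [4; 1, 1, 1, 7]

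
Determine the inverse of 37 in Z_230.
143

gcd(37, 230) = 1, so the inverse exists.
Extended Euclidean algorithm on (230, 37):
230 = 6 × 37 + 8  ⟹  8 = (1)·230 + (-6)·37
37 = 4 × 8 + 5  ⟹  5 = (-4)·230 + (25)·37
8 = 1 × 5 + 3  ⟹  3 = (5)·230 + (-31)·37
5 = 1 × 3 + 2  ⟹  2 = (-9)·230 + (56)·37
3 = 1 × 2 + 1  ⟹  1 = (14)·230 + (-87)·37
So (-87)·37 ≡ 1 (mod 230), i.e. 37^(-1) ≡ -87 ≡ 143 (mod 230).
Check: 37 × 143 = 5291 ≡ 1 (mod 230)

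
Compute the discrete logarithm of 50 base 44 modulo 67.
7

Baby-step giant-step with step n = ⌈√67⌉ = 9.
Baby steps 44^j mod 67 (j:value) for j=0..8: 0:1, 1:44, 2:60, 3:27, 4:49, 5:12, 6:59, 7:50, 8:56.
h = 50 is already in the table at j=7, so x = 7.
Check: 44^7 ≡ 50 (mod 67).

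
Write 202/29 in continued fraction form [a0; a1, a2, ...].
[6; 1, 28]

Euclidean algorithm steps:
202 = 6 × 29 + 28
29 = 1 × 28 + 1
28 = 28 × 1 + 0
Continued fraction: [6; 1, 28]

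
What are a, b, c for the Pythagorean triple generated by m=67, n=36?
(3193, 4824, 5785)

Euclid's formula: a = m² - n², b = 2mn, c = m² + n²
m = 67, n = 36
a = 67² - 36² = 4489 - 1296 = 3193
b = 2 × 67 × 36 = 4824
c = 67² + 36² = 4489 + 1296 = 5785
Verification: 3193² + 4824² = 10195249 + 23270976 = 33466225 = 5785² ✓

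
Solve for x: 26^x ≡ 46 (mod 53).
12

Baby-step giant-step with step n = ⌈√53⌉ = 8.
Baby steps 26^j mod 53 (j:value) for j=0..7: 0:1, 1:26, 2:40, 3:33, 4:10, 5:48, 6:29, 7:12.
Giant-step multiplier: 26^(-8) ≡ 26^(52-8) = 26^44 ≡ 44 (mod 53).
Giant steps γ_i = 46·44^i mod 53: γ_0=46, γ_1=10 (in table at j=4).
x = i·n + j = 1·8 + 4 = 12.
Check: 26^12 ≡ 46 (mod 53).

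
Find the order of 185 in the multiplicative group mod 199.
198

199 is prime, so ord(185) divides φ(199) = 198.
Divisors of 198: 1, 2, 3, 6, 9, 11, 18, 22, 33, 66, 99, 198.
Repeated squaring: 185^1 ≡ 185, 185^2 ≡ 196, 185^4 ≡ 9, 185^8 ≡ 81, 185^16 ≡ 193, 185^32 ≡ 36, 185^64 ≡ 102, 185^128 ≡ 56 (mod 199).
Test 185^d mod 199 for each divisor d in increasing order:
185^1 ≡ 185
185^2 ≡ 196
185^3 = 185^2·185^1 ≡ 42
185^6 = 185^4·185^2 ≡ 172
185^9 = 185^8·185^1 ≡ 60
185^11 = 185^8·185^2·185^1 ≡ 19
185^18 = 185^16·185^2 ≡ 18
185^22 = 185^16·185^4·185^2 ≡ 162
185^33 = 185^32·185^1 ≡ 93
185^66 = 185^64·185^2 ≡ 92
185^99 = 185^64·185^32·185^2·185^1 ≡ 198
185^198 = 185^128·185^64·185^4·185^2 ≡ 1  ← first divisor giving 1
The order is 198.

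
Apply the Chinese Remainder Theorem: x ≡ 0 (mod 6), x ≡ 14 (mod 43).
186

Using Chinese Remainder Theorem:
M = 6 × 43 = 258
M1 = 43, M2 = 6
y1 = 43^(-1) mod 6 = 1
y2 = 6^(-1) mod 43 = 36
x = (0×43×1 + 14×6×36) mod 258 = 186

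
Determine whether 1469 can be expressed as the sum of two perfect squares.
5² + 38² (a=5, b=38)

Factorization: 1469 = 13 × 113
By Fermat: n is sum of two squares iff every prime p ≡ 3 (mod 4) appears to even power.
All primes ≡ 3 (mod 4) appear to even power.
Search a = 0, 1, 2, … for 1469 - a² a perfect square: first hit at a = 5: 1469 - 25 = 1444 = 38².
1469 = 5² + 38² = 25 + 1444 ✓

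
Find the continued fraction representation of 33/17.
[1; 1, 16]

Euclidean algorithm steps:
33 = 1 × 17 + 16
17 = 1 × 16 + 1
16 = 16 × 1 + 0
Continued fraction: [1; 1, 16]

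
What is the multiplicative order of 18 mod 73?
18

73 is prime, so ord(18) divides φ(73) = 72.
Divisors of 72: 1, 2, 3, 4, 6, 8, 9, 12, 18, 24, 36, 72.
Repeated squaring: 18^1 ≡ 18, 18^2 ≡ 32, 18^4 ≡ 2, 18^8 ≡ 4, 18^16 ≡ 16, 18^32 ≡ 37, 18^64 ≡ 55 (mod 73).
Test 18^d mod 73 for each divisor d in increasing order:
18^1 ≡ 18
18^2 ≡ 32
18^3 = 18^2·18^1 ≡ 65
18^4 ≡ 2
18^6 = 18^4·18^2 ≡ 64
18^8 ≡ 4
18^9 = 18^8·18^1 ≡ 72
18^12 = 18^8·18^4 ≡ 8
18^18 = 18^16·18^2 ≡ 1  ← first divisor giving 1
The order is 18.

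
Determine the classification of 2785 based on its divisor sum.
deficient

Proper divisors of 2785: sum = 1 + 5 + 557 = 563
Since 563 < 2785, 2785 is deficient.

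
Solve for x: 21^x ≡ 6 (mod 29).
2

Baby-step giant-step with step n = ⌈√29⌉ = 6.
Baby steps 21^j mod 29 (j:value) for j=0..5: 0:1, 1:21, 2:6, 3:10, 4:7, 5:2.
h = 6 is already in the table at j=2, so x = 2.
Check: 21^2 ≡ 6 (mod 29).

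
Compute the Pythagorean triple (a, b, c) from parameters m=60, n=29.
(2759, 3480, 4441)

Euclid's formula: a = m² - n², b = 2mn, c = m² + n²
m = 60, n = 29
a = 60² - 29² = 3600 - 841 = 2759
b = 2 × 60 × 29 = 3480
c = 60² + 29² = 3600 + 841 = 4441
Verification: 2759² + 3480² = 7612081 + 12110400 = 19722481 = 4441² ✓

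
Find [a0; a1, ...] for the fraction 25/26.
[0; 1, 25]

Euclidean algorithm steps:
25 = 0 × 26 + 25
26 = 1 × 25 + 1
25 = 25 × 1 + 0
Continued fraction: [0; 1, 25]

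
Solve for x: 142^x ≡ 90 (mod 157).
30

Baby-step giant-step with step n = ⌈√157⌉ = 13.
Baby steps 142^j mod 157 (j:value) for j=0..12: 0:1, 1:142, 2:68, 3:79, 4:71, 5:34, 6:118, 7:114, 8:17, 9:59, 10:57, 11:87, 12:108.
Giant-step multiplier: 142^(-13) ≡ 142^(156-13) = 142^143 ≡ 135 (mod 157).
Giant steps γ_i = 90·135^i mod 157: γ_0=90, γ_1=61, γ_2=71 (in table at j=4).
x = i·n + j = 2·13 + 4 = 30.
Check: 142^30 ≡ 90 (mod 157).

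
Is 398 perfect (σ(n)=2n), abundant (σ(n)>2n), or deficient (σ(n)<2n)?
deficient

Proper divisors of 398: sum = 1 + 2 + 199 = 202
Since 202 < 398, 398 is deficient.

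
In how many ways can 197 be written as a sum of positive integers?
3068829878530

p(n) counts ways to write n as a sum of positive integers (order ignored).
Euler's pentagonal recurrence: p(k) = p(k-1) + p(k-2) - p(k-5) - p(k-7) + p(k-12) + p(k-15) - ... (offsets j(3j∓1)/2, signs ++--, p(0)=1, p(<0)=0).
DP table for k = 0..196: p(0)=1, p(1)=1, p(2)=2, p(3)=3, p(4)=5, p(5)=7, p(6)=11, p(7)=15, p(8)=22, p(9)=30, p(10)=42, p(11)=56, p(12)=77, p(13)=101, p(14)=135, p(15)=176, p(16)=231, p(17)=297, p(18)=385, p(19)=490, p(20)=627, p(21)=792, p(22)=1002, p(23)=1255, p(24)=1575, p(25)=1958, p(26)=2436, p(27)=3010, p(28)=3718, p(29)=4565, p(30)=5604, p(31)=6842, p(32)=8349, p(33)=10143, p(34)=12310, p(35)=14883, p(36)=17977, p(37)=21637, p(38)=26015, p(39)=31185, p(40)=37338, p(41)=44583, p(42)=53174, p(43)=63261, p(44)=75175, p(45)=89134, p(46)=105558, p(47)=124754, p(48)=147273, p(49)=173525, p(50)=204226, p(51)=239943, p(52)=281589, p(53)=329931, p(54)=386155, p(55)=451276, p(56)=526823, p(57)=614154, p(58)=715220, p(59)=831820, p(60)=966467, p(61)=1121505, p(62)=1300156, p(63)=1505499, p(64)=1741630, p(65)=2012558, p(66)=2323520, p(67)=2679689, p(68)=3087735, p(69)=3554345, p(70)=4087968, p(71)=4697205, p(72)=5392783, p(73)=6185689, p(74)=7089500, p(75)=8118264, p(76)=9289091, p(77)=10619863, p(78)=12132164, p(79)=13848650, p(80)=15796476, p(81)=18004327, p(82)=20506255, p(83)=23338469, p(84)=26543660, p(85)=30167357, p(86)=34262962, p(87)=38887673, p(88)=44108109, p(89)=49995925, p(90)=56634173, p(91)=64112359, p(92)=72533807, p(93)=82010177, p(94)=92669720, p(95)=104651419, p(96)=118114304, p(97)=133230930, p(98)=150198136, p(99)=169229875, p(100)=190569292, p(101)=214481126, p(102)=241265379, p(103)=271248950, p(104)=304801365, p(105)=342325709, p(106)=384276336, p(107)=431149389, p(108)=483502844, p(109)=541946240, p(110)=607163746, p(111)=679903203, p(112)=761002156, p(113)=851376628, p(114)=952050665, p(115)=1064144451, p(116)=1188908248, p(117)=1327710076, p(118)=1482074143, p(119)=1653668665, p(120)=1844349560, p(121)=2056148051, p(122)=2291320912, p(123)=2552338241, p(124)=2841940500, p(125)=3163127352, p(126)=3519222692, p(127)=3913864295, p(128)=4351078600, p(129)=4835271870, p(130)=5371315400, p(131)=5964539504, p(132)=6620830889, p(133)=7346629512, p(134)=8149040695, p(135)=9035836076, p(136)=10015581680, p(137)=11097645016, p(138)=12292341831, p(139)=13610949895, p(140)=15065878135, p(141)=16670689208, p(142)=18440293320, p(143)=20390982757, p(144)=22540654445, p(145)=24908858009, p(146)=27517052599, p(147)=30388671978, p(148)=33549419497, p(149)=37027355200, p(150)=40853235313, p(151)=45060624582, p(152)=49686288421, p(153)=54770336324, p(154)=60356673280, p(155)=66493182097, p(156)=73232243759, p(157)=80630964769, p(158)=88751778802, p(159)=97662728555, p(160)=107438159466, p(161)=118159068427, p(162)=129913904637, p(163)=142798995930, p(164)=156919475295, p(165)=172389800255, p(166)=189334822579, p(167)=207890420102, p(168)=228204732751, p(169)=250438925115, p(170)=274768617130, p(171)=301384802048, p(172)=330495499613, p(173)=362326859895, p(174)=397125074750, p(175)=435157697830, p(176)=476715857290, p(177)=522115831195, p(178)=571701605655, p(179)=625846753120, p(180)=684957390936, p(181)=749474411781, p(182)=819876908323, p(183)=896684817527, p(184)=980462880430, p(185)=1071823774337, p(186)=1171432692373, p(187)=1280011042268, p(188)=1398341745571, p(189)=1527273599625, p(190)=1667727404093, p(191)=1820701100652, p(192)=1987276856363, p(193)=2168627105469, p(194)=2366022741845, p(195)=2580840212973, p(196)=2814570987591.
Final step: p(197) = p(196) + p(195) - p(192) - p(190) + p(185) + p(182) - p(175) - p(171) + p(162) + p(157) - p(146) - p(140) + p(127) + p(120) - p(105) - p(97) + p(80) + p(71) - p(52) - p(42) + p(21) + p(10)
= 2814570987591 + 2580840212973 - 1987276856363 - 1667727404093 + 1071823774337 + 819876908323 - 435157697830 - 301384802048 + 129913904637 + 80630964769 - 27517052599 - 15065878135 + 3913864295 + 1844349560 - 342325709 - 133230930 + 15796476 + 4697205 - 281589 - 53174 + 792 + 42
= 3068829878530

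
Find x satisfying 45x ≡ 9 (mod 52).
x ≡ 21 (mod 52)

gcd(45, 52) = 1, which divides 9, so solutions exist.
Find 45^(-1) mod 52 by the extended Euclidean algorithm:
52 = 1 × 45 + 7  ⟹  7 = (1)·52 + (-1)·45
45 = 6 × 7 + 3  ⟹  3 = (-6)·52 + (7)·45
7 = 2 × 3 + 1  ⟹  1 = (13)·52 + (-15)·45
So (-15)·45 ≡ 1 (mod 52), i.e. 45^(-1) ≡ -15 ≡ 37 (mod 52).
x ≡ 37 × 9 = 333 ≡ 21 (mod 52).
Check: 45 × 21 = 945 ≡ 9 (mod 52).
Unique solution: x ≡ 21 (mod 52)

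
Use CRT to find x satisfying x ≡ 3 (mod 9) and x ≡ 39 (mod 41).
39

Using Chinese Remainder Theorem:
M = 9 × 41 = 369
M1 = 41, M2 = 9
y1 = 41^(-1) mod 9 = 2
y2 = 9^(-1) mod 41 = 32
x = (3×41×2 + 39×9×32) mod 369 = 39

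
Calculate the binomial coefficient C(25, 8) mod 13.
1

Using Lucas' theorem:
Write n=25 and k=8 in base 13:
n in base 13: [1, 12]
k in base 13: [0, 8]
C(25,8) mod 13 = ∏ C(n_i, k_i) mod 13
Digit binomials (mod 13): C(1,0) = 1; C(12,8) = 495 ≡ 1
Product: 1 × 1 = 1 ≡ 1 (mod 13)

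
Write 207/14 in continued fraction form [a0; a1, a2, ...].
[14; 1, 3, 1, 2]

Euclidean algorithm steps:
207 = 14 × 14 + 11
14 = 1 × 11 + 3
11 = 3 × 3 + 2
3 = 1 × 2 + 1
2 = 2 × 1 + 0
Continued fraction: [14; 1, 3, 1, 2]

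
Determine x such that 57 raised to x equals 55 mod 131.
86

Baby-step giant-step with step n = ⌈√131⌉ = 12.
Baby steps 57^j mod 131 (j:value) for j=0..11: 0:1, 1:57, 2:105, 3:90, 4:21, 5:18, 6:109, 7:56, 8:48, 9:116, 10:62, 11:128.
Giant-step multiplier: 57^(-12) ≡ 57^(130-12) = 57^118 ≡ 36 (mod 131).
Giant steps γ_i = 55·36^i mod 131: γ_0=55, γ_1=15, γ_2=16, γ_3=52, γ_4=38, γ_5=58, γ_6=123, γ_7=105 (in table at j=2).
x = i·n + j = 7·12 + 2 = 86.
Check: 57^86 ≡ 55 (mod 131).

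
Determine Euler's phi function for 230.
88

230 = 2 × 5 × 23
φ(n) = n × ∏(1 - 1/p) for each prime p dividing n
φ(230) = 230 × (1 - 1/2) × (1 - 1/5) × (1 - 1/23) = 88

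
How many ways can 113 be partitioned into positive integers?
851376628

p(n) counts ways to write n as a sum of positive integers (order ignored).
Euler's pentagonal recurrence: p(k) = p(k-1) + p(k-2) - p(k-5) - p(k-7) + p(k-12) + p(k-15) - ... (offsets j(3j∓1)/2, signs ++--, p(0)=1, p(<0)=0).
DP table for k = 0..112: p(0)=1, p(1)=1, p(2)=2, p(3)=3, p(4)=5, p(5)=7, p(6)=11, p(7)=15, p(8)=22, p(9)=30, p(10)=42, p(11)=56, p(12)=77, p(13)=101, p(14)=135, p(15)=176, p(16)=231, p(17)=297, p(18)=385, p(19)=490, p(20)=627, p(21)=792, p(22)=1002, p(23)=1255, p(24)=1575, p(25)=1958, p(26)=2436, p(27)=3010, p(28)=3718, p(29)=4565, p(30)=5604, p(31)=6842, p(32)=8349, p(33)=10143, p(34)=12310, p(35)=14883, p(36)=17977, p(37)=21637, p(38)=26015, p(39)=31185, p(40)=37338, p(41)=44583, p(42)=53174, p(43)=63261, p(44)=75175, p(45)=89134, p(46)=105558, p(47)=124754, p(48)=147273, p(49)=173525, p(50)=204226, p(51)=239943, p(52)=281589, p(53)=329931, p(54)=386155, p(55)=451276, p(56)=526823, p(57)=614154, p(58)=715220, p(59)=831820, p(60)=966467, p(61)=1121505, p(62)=1300156, p(63)=1505499, p(64)=1741630, p(65)=2012558, p(66)=2323520, p(67)=2679689, p(68)=3087735, p(69)=3554345, p(70)=4087968, p(71)=4697205, p(72)=5392783, p(73)=6185689, p(74)=7089500, p(75)=8118264, p(76)=9289091, p(77)=10619863, p(78)=12132164, p(79)=13848650, p(80)=15796476, p(81)=18004327, p(82)=20506255, p(83)=23338469, p(84)=26543660, p(85)=30167357, p(86)=34262962, p(87)=38887673, p(88)=44108109, p(89)=49995925, p(90)=56634173, p(91)=64112359, p(92)=72533807, p(93)=82010177, p(94)=92669720, p(95)=104651419, p(96)=118114304, p(97)=133230930, p(98)=150198136, p(99)=169229875, p(100)=190569292, p(101)=214481126, p(102)=241265379, p(103)=271248950, p(104)=304801365, p(105)=342325709, p(106)=384276336, p(107)=431149389, p(108)=483502844, p(109)=541946240, p(110)=607163746, p(111)=679903203, p(112)=761002156.
Final step: p(113) = p(112) + p(111) - p(108) - p(106) + p(101) + p(98) - p(91) - p(87) + p(78) + p(73) - p(62) - p(56) + p(43) + p(36) - p(21) - p(13)
= 761002156 + 679903203 - 483502844 - 384276336 + 214481126 + 150198136 - 64112359 - 38887673 + 12132164 + 6185689 - 1300156 - 526823 + 63261 + 17977 - 792 - 101
= 851376628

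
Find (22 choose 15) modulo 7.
3

Using Lucas' theorem:
Write n=22 and k=15 in base 7:
n in base 7: [3, 1]
k in base 7: [2, 1]
C(22,15) mod 7 = ∏ C(n_i, k_i) mod 7
Digit binomials (mod 7): C(3,2) = 3; C(1,1) = 1
Product: 3 × 1 = 3 ≡ 3 (mod 7)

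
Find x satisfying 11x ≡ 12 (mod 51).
x ≡ 15 (mod 51)

gcd(11, 51) = 1, which divides 12, so solutions exist.
Find 11^(-1) mod 51 by the extended Euclidean algorithm:
51 = 4 × 11 + 7  ⟹  7 = (1)·51 + (-4)·11
11 = 1 × 7 + 4  ⟹  4 = (-1)·51 + (5)·11
7 = 1 × 4 + 3  ⟹  3 = (2)·51 + (-9)·11
4 = 1 × 3 + 1  ⟹  1 = (-3)·51 + (14)·11
So (14)·11 ≡ 1 (mod 51), i.e. 11^(-1) ≡ 14 (mod 51).
x ≡ 14 × 12 = 168 ≡ 15 (mod 51).
Check: 11 × 15 = 165 ≡ 12 (mod 51).
Unique solution: x ≡ 15 (mod 51)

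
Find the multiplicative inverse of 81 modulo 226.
173

gcd(81, 226) = 1, so the inverse exists.
Extended Euclidean algorithm on (226, 81):
226 = 2 × 81 + 64  ⟹  64 = (1)·226 + (-2)·81
81 = 1 × 64 + 17  ⟹  17 = (-1)·226 + (3)·81
64 = 3 × 17 + 13  ⟹  13 = (4)·226 + (-11)·81
17 = 1 × 13 + 4  ⟹  4 = (-5)·226 + (14)·81
13 = 3 × 4 + 1  ⟹  1 = (19)·226 + (-53)·81
So (-53)·81 ≡ 1 (mod 226), i.e. 81^(-1) ≡ -53 ≡ 173 (mod 226).
Check: 81 × 173 = 14013 ≡ 1 (mod 226)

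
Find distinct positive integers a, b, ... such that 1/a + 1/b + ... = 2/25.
1/13 + 1/325

Greedy algorithm:
2/25: ceiling(25/2) = 13, use 1/13
1/325: ceiling(325/1) = 325, use 1/325
Result: 2/25 = 1/13 + 1/325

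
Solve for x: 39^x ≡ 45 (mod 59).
6

Baby-step giant-step with step n = ⌈√59⌉ = 8.
Baby steps 39^j mod 59 (j:value) for j=0..7: 0:1, 1:39, 2:46, 3:24, 4:51, 5:42, 6:45, 7:44.
h = 45 is already in the table at j=6, so x = 6.
Check: 39^6 ≡ 45 (mod 59).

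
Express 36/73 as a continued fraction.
[0; 2, 36]

Euclidean algorithm steps:
36 = 0 × 73 + 36
73 = 2 × 36 + 1
36 = 36 × 1 + 0
Continued fraction: [0; 2, 36]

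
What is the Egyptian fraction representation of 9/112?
1/13 + 1/292 + 1/106288

Greedy algorithm:
9/112: ceiling(112/9) = 13, use 1/13
5/1456: ceiling(1456/5) = 292, use 1/292
1/106288: ceiling(106288/1) = 106288, use 1/106288
Result: 9/112 = 1/13 + 1/292 + 1/106288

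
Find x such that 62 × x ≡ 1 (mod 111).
77

gcd(62, 111) = 1, so the inverse exists.
Extended Euclidean algorithm on (111, 62):
111 = 1 × 62 + 49  ⟹  49 = (1)·111 + (-1)·62
62 = 1 × 49 + 13  ⟹  13 = (-1)·111 + (2)·62
49 = 3 × 13 + 10  ⟹  10 = (4)·111 + (-7)·62
13 = 1 × 10 + 3  ⟹  3 = (-5)·111 + (9)·62
10 = 3 × 3 + 1  ⟹  1 = (19)·111 + (-34)·62
So (-34)·62 ≡ 1 (mod 111), i.e. 62^(-1) ≡ -34 ≡ 77 (mod 111).
Check: 62 × 77 = 4774 ≡ 1 (mod 111)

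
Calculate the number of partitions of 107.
431149389

p(n) counts ways to write n as a sum of positive integers (order ignored).
Euler's pentagonal recurrence: p(k) = p(k-1) + p(k-2) - p(k-5) - p(k-7) + p(k-12) + p(k-15) - ... (offsets j(3j∓1)/2, signs ++--, p(0)=1, p(<0)=0).
DP table for k = 0..106: p(0)=1, p(1)=1, p(2)=2, p(3)=3, p(4)=5, p(5)=7, p(6)=11, p(7)=15, p(8)=22, p(9)=30, p(10)=42, p(11)=56, p(12)=77, p(13)=101, p(14)=135, p(15)=176, p(16)=231, p(17)=297, p(18)=385, p(19)=490, p(20)=627, p(21)=792, p(22)=1002, p(23)=1255, p(24)=1575, p(25)=1958, p(26)=2436, p(27)=3010, p(28)=3718, p(29)=4565, p(30)=5604, p(31)=6842, p(32)=8349, p(33)=10143, p(34)=12310, p(35)=14883, p(36)=17977, p(37)=21637, p(38)=26015, p(39)=31185, p(40)=37338, p(41)=44583, p(42)=53174, p(43)=63261, p(44)=75175, p(45)=89134, p(46)=105558, p(47)=124754, p(48)=147273, p(49)=173525, p(50)=204226, p(51)=239943, p(52)=281589, p(53)=329931, p(54)=386155, p(55)=451276, p(56)=526823, p(57)=614154, p(58)=715220, p(59)=831820, p(60)=966467, p(61)=1121505, p(62)=1300156, p(63)=1505499, p(64)=1741630, p(65)=2012558, p(66)=2323520, p(67)=2679689, p(68)=3087735, p(69)=3554345, p(70)=4087968, p(71)=4697205, p(72)=5392783, p(73)=6185689, p(74)=7089500, p(75)=8118264, p(76)=9289091, p(77)=10619863, p(78)=12132164, p(79)=13848650, p(80)=15796476, p(81)=18004327, p(82)=20506255, p(83)=23338469, p(84)=26543660, p(85)=30167357, p(86)=34262962, p(87)=38887673, p(88)=44108109, p(89)=49995925, p(90)=56634173, p(91)=64112359, p(92)=72533807, p(93)=82010177, p(94)=92669720, p(95)=104651419, p(96)=118114304, p(97)=133230930, p(98)=150198136, p(99)=169229875, p(100)=190569292, p(101)=214481126, p(102)=241265379, p(103)=271248950, p(104)=304801365, p(105)=342325709, p(106)=384276336.
Final step: p(107) = p(106) + p(105) - p(102) - p(100) + p(95) + p(92) - p(85) - p(81) + p(72) + p(67) - p(56) - p(50) + p(37) + p(30) - p(15) - p(7)
= 384276336 + 342325709 - 241265379 - 190569292 + 104651419 + 72533807 - 30167357 - 18004327 + 5392783 + 2679689 - 526823 - 204226 + 21637 + 5604 - 176 - 15
= 431149389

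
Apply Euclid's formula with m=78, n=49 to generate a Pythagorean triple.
(3683, 7644, 8485)

Euclid's formula: a = m² - n², b = 2mn, c = m² + n²
m = 78, n = 49
a = 78² - 49² = 6084 - 2401 = 3683
b = 2 × 78 × 49 = 7644
c = 78² + 49² = 6084 + 2401 = 8485
Verification: 3683² + 7644² = 13564489 + 58430736 = 71995225 = 8485² ✓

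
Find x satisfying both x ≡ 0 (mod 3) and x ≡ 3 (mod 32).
3

Using Chinese Remainder Theorem:
M = 3 × 32 = 96
M1 = 32, M2 = 3
y1 = 32^(-1) mod 3 = 2
y2 = 3^(-1) mod 32 = 11
x = (0×32×2 + 3×3×11) mod 96 = 3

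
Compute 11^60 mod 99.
55

Repeated squaring. Binary of 60 = 111100.
11^1 ≡ 11 (mod 99); 11^2 ≡ 22 (mod 99); 11^4 ≡ 88 (mod 99); 11^8 ≡ 22 (mod 99); 11^16 ≡ 88 (mod 99); 11^32 ≡ 22 (mod 99)
11^60 = 11^4 × 11^8 × 11^16 × 11^32 ≡ 55 (mod 99)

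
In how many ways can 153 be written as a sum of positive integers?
54770336324

p(n) counts ways to write n as a sum of positive integers (order ignored).
Euler's pentagonal recurrence: p(k) = p(k-1) + p(k-2) - p(k-5) - p(k-7) + p(k-12) + p(k-15) - ... (offsets j(3j∓1)/2, signs ++--, p(0)=1, p(<0)=0).
DP table for k = 0..152: p(0)=1, p(1)=1, p(2)=2, p(3)=3, p(4)=5, p(5)=7, p(6)=11, p(7)=15, p(8)=22, p(9)=30, p(10)=42, p(11)=56, p(12)=77, p(13)=101, p(14)=135, p(15)=176, p(16)=231, p(17)=297, p(18)=385, p(19)=490, p(20)=627, p(21)=792, p(22)=1002, p(23)=1255, p(24)=1575, p(25)=1958, p(26)=2436, p(27)=3010, p(28)=3718, p(29)=4565, p(30)=5604, p(31)=6842, p(32)=8349, p(33)=10143, p(34)=12310, p(35)=14883, p(36)=17977, p(37)=21637, p(38)=26015, p(39)=31185, p(40)=37338, p(41)=44583, p(42)=53174, p(43)=63261, p(44)=75175, p(45)=89134, p(46)=105558, p(47)=124754, p(48)=147273, p(49)=173525, p(50)=204226, p(51)=239943, p(52)=281589, p(53)=329931, p(54)=386155, p(55)=451276, p(56)=526823, p(57)=614154, p(58)=715220, p(59)=831820, p(60)=966467, p(61)=1121505, p(62)=1300156, p(63)=1505499, p(64)=1741630, p(65)=2012558, p(66)=2323520, p(67)=2679689, p(68)=3087735, p(69)=3554345, p(70)=4087968, p(71)=4697205, p(72)=5392783, p(73)=6185689, p(74)=7089500, p(75)=8118264, p(76)=9289091, p(77)=10619863, p(78)=12132164, p(79)=13848650, p(80)=15796476, p(81)=18004327, p(82)=20506255, p(83)=23338469, p(84)=26543660, p(85)=30167357, p(86)=34262962, p(87)=38887673, p(88)=44108109, p(89)=49995925, p(90)=56634173, p(91)=64112359, p(92)=72533807, p(93)=82010177, p(94)=92669720, p(95)=104651419, p(96)=118114304, p(97)=133230930, p(98)=150198136, p(99)=169229875, p(100)=190569292, p(101)=214481126, p(102)=241265379, p(103)=271248950, p(104)=304801365, p(105)=342325709, p(106)=384276336, p(107)=431149389, p(108)=483502844, p(109)=541946240, p(110)=607163746, p(111)=679903203, p(112)=761002156, p(113)=851376628, p(114)=952050665, p(115)=1064144451, p(116)=1188908248, p(117)=1327710076, p(118)=1482074143, p(119)=1653668665, p(120)=1844349560, p(121)=2056148051, p(122)=2291320912, p(123)=2552338241, p(124)=2841940500, p(125)=3163127352, p(126)=3519222692, p(127)=3913864295, p(128)=4351078600, p(129)=4835271870, p(130)=5371315400, p(131)=5964539504, p(132)=6620830889, p(133)=7346629512, p(134)=8149040695, p(135)=9035836076, p(136)=10015581680, p(137)=11097645016, p(138)=12292341831, p(139)=13610949895, p(140)=15065878135, p(141)=16670689208, p(142)=18440293320, p(143)=20390982757, p(144)=22540654445, p(145)=24908858009, p(146)=27517052599, p(147)=30388671978, p(148)=33549419497, p(149)=37027355200, p(150)=40853235313, p(151)=45060624582, p(152)=49686288421.
Final step: p(153) = p(152) + p(151) - p(148) - p(146) + p(141) + p(138) - p(131) - p(127) + p(118) + p(113) - p(102) - p(96) + p(83) + p(76) - p(61) - p(53) + p(36) + p(27) - p(8)
= 49686288421 + 45060624582 - 33549419497 - 27517052599 + 16670689208 + 12292341831 - 5964539504 - 3913864295 + 1482074143 + 851376628 - 241265379 - 118114304 + 23338469 + 9289091 - 1121505 - 329931 + 17977 + 3010 - 22
= 54770336324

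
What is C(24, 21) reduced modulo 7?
1

Using Lucas' theorem:
Write n=24 and k=21 in base 7:
n in base 7: [3, 3]
k in base 7: [3, 0]
C(24,21) mod 7 = ∏ C(n_i, k_i) mod 7
Digit binomials (mod 7): C(3,3) = 1; C(3,0) = 1
Product: 1 × 1 = 1 ≡ 1 (mod 7)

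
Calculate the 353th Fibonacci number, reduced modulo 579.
328

Matrix identity: Q^n = [[F_(n+1), F_n], [F_n, F_(n-1)]] with Q = [[1,1],[1,0]].
n = 353 = 101100001₂. Square-and-multiply, entries mod 579:
Q^1 = [[1,1],[1,0]]
Q^2 = (Q^1)² = [[2,1],[1,1]]
Q^5 = (Q^2)²·Q = [[8,5],[5,3]]
Q^11 = (Q^5)²·Q = [[144,89],[89,55]]
Q^22 = (Q^11)² = [[286,341],[341,524]]
Q^44 = (Q^22)² = [[59,27],[27,32]]
Q^88 = (Q^44)² = [[157,141],[141,16]]
Q^176 = (Q^88)² = [[526,75],[75,451]]
Q^353 = (Q^176)²·Q = [[70,328],[328,321]]
F_353 mod 579 = Q^353[0][1] = 328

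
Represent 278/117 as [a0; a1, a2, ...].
[2; 2, 1, 1, 1, 14]

Euclidean algorithm steps:
278 = 2 × 117 + 44
117 = 2 × 44 + 29
44 = 1 × 29 + 15
29 = 1 × 15 + 14
15 = 1 × 14 + 1
14 = 14 × 1 + 0
Continued fraction: [2; 2, 1, 1, 1, 14]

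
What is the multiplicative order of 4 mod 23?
11

23 is prime, so ord(4) divides φ(23) = 22.
Divisors of 22: 1, 2, 11, 22.
Repeated squaring: 4^1 ≡ 4, 4^2 ≡ 16, 4^4 ≡ 3, 4^8 ≡ 9, 4^16 ≡ 12 (mod 23).
Test 4^d mod 23 for each divisor d in increasing order:
4^1 ≡ 4
4^2 ≡ 16
4^11 = 4^8·4^2·4^1 ≡ 1  ← first divisor giving 1
The order is 11.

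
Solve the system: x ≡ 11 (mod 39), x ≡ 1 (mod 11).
89

Using Chinese Remainder Theorem:
M = 39 × 11 = 429
M1 = 11, M2 = 39
y1 = 11^(-1) mod 39 = 32
y2 = 39^(-1) mod 11 = 2
x = (11×11×32 + 1×39×2) mod 429 = 89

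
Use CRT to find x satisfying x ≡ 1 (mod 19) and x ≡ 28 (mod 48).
172

Using Chinese Remainder Theorem:
M = 19 × 48 = 912
M1 = 48, M2 = 19
y1 = 48^(-1) mod 19 = 2
y2 = 19^(-1) mod 48 = 43
x = (1×48×2 + 28×19×43) mod 912 = 172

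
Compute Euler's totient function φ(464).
224

464 = 2^4 × 29
φ(n) = n × ∏(1 - 1/p) for each prime p dividing n
φ(464) = 464 × (1 - 1/2) × (1 - 1/29) = 224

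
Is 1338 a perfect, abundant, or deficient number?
abundant

Proper divisors of 1338: sum = 1 + 2 + 3 + 6 + 223 + 446 + 669 = 1350
Since 1350 > 1338, 1338 is abundant.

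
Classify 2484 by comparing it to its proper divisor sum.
abundant

Proper divisors of 2484: sum = 1 + 2 + 3 + 4 + 6 + 9 + 12 + 18 + ... + 414 + 621 + 828 + 1242 (23 divisors) = 4236
Since 4236 > 2484, 2484 is abundant.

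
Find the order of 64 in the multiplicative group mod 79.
13

79 is prime, so ord(64) divides φ(79) = 78.
Divisors of 78: 1, 2, 3, 6, 13, 26, 39, 78.
Repeated squaring: 64^1 ≡ 64, 64^2 ≡ 67, 64^4 ≡ 65, 64^8 ≡ 38, 64^16 ≡ 22, 64^32 ≡ 10, 64^64 ≡ 21 (mod 79).
Test 64^d mod 79 for each divisor d in increasing order:
64^1 ≡ 64
64^2 ≡ 67
64^3 = 64^2·64^1 ≡ 22
64^6 = 64^4·64^2 ≡ 10
64^13 = 64^8·64^4·64^1 ≡ 1  ← first divisor giving 1
The order is 13.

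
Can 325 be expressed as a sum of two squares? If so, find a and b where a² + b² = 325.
1² + 18² (a=1, b=18)

Factorization: 325 = 5^2 × 13
By Fermat: n is sum of two squares iff every prime p ≡ 3 (mod 4) appears to even power.
All primes ≡ 3 (mod 4) appear to even power.
Search a = 0, 1, 2, … for 325 - a² a perfect square: first hit at a = 1: 325 - 1 = 324 = 18².
325 = 1² + 18² = 1 + 324 ✓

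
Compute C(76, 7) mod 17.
8

Using Lucas' theorem:
Write n=76 and k=7 in base 17:
n in base 17: [4, 8]
k in base 17: [0, 7]
C(76,7) mod 17 = ∏ C(n_i, k_i) mod 17
Digit binomials (mod 17): C(4,0) = 1; C(8,7) = 8
Product: 1 × 8 = 8 ≡ 8 (mod 17)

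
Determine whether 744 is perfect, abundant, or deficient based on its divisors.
abundant

Proper divisors of 744: sum = 1 + 2 + 3 + 4 + 6 + 8 + 12 + 24 + 31 + 62 + 93 + 124 + 186 + 248 + 372 = 1176
Since 1176 > 744, 744 is abundant.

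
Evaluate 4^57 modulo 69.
16

Repeated squaring. Binary of 57 = 111001.
4^1 ≡ 4 (mod 69); 4^2 ≡ 16 (mod 69); 4^4 ≡ 49 (mod 69); 4^8 ≡ 55 (mod 69); 4^16 ≡ 58 (mod 69); 4^32 ≡ 52 (mod 69)
4^57 = 4^1 × 4^8 × 4^16 × 4^32 ≡ 16 (mod 69)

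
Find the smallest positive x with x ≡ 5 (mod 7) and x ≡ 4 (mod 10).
54

Using Chinese Remainder Theorem:
M = 7 × 10 = 70
M1 = 10, M2 = 7
y1 = 10^(-1) mod 7 = 5
y2 = 7^(-1) mod 10 = 3
x = (5×10×5 + 4×7×3) mod 70 = 54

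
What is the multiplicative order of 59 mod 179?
89

179 is prime, so ord(59) divides φ(179) = 178.
Divisors of 178: 1, 2, 89, 178.
Repeated squaring: 59^1 ≡ 59, 59^2 ≡ 80, 59^4 ≡ 135, 59^8 ≡ 146, 59^16 ≡ 15, 59^32 ≡ 46, 59^64 ≡ 147, 59^128 ≡ 129 (mod 179).
Test 59^d mod 179 for each divisor d in increasing order:
59^1 ≡ 59
59^2 ≡ 80
59^89 = 59^64·59^16·59^8·59^1 ≡ 1  ← first divisor giving 1
The order is 89.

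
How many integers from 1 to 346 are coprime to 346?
172

346 = 2 × 173
φ(n) = n × ∏(1 - 1/p) for each prime p dividing n
φ(346) = 346 × (1 - 1/2) × (1 - 1/173) = 172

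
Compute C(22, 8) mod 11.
0

Using Lucas' theorem:
Write n=22 and k=8 in base 11:
n in base 11: [2, 0]
k in base 11: [0, 8]
C(22,8) mod 11 = ∏ C(n_i, k_i) mod 11
Digit binomials (mod 11): C(2,0) = 1; C(0,8) = 0 (k_i > n_i)
Product: 1 × 0 = 0 ≡ 0 (mod 11)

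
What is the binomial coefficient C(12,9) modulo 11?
0

Using Lucas' theorem:
Write n=12 and k=9 in base 11:
n in base 11: [1, 1]
k in base 11: [0, 9]
C(12,9) mod 11 = ∏ C(n_i, k_i) mod 11
Digit binomials (mod 11): C(1,0) = 1; C(1,9) = 0 (k_i > n_i)
Product: 1 × 0 = 0 ≡ 0 (mod 11)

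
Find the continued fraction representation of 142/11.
[12; 1, 10]

Euclidean algorithm steps:
142 = 12 × 11 + 10
11 = 1 × 10 + 1
10 = 10 × 1 + 0
Continued fraction: [12; 1, 10]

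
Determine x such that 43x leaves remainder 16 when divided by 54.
x ≡ 28 (mod 54)

gcd(43, 54) = 1, which divides 16, so solutions exist.
Find 43^(-1) mod 54 by the extended Euclidean algorithm:
54 = 1 × 43 + 11  ⟹  11 = (1)·54 + (-1)·43
43 = 3 × 11 + 10  ⟹  10 = (-3)·54 + (4)·43
11 = 1 × 10 + 1  ⟹  1 = (4)·54 + (-5)·43
So (-5)·43 ≡ 1 (mod 54), i.e. 43^(-1) ≡ -5 ≡ 49 (mod 54).
x ≡ 49 × 16 = 784 ≡ 28 (mod 54).
Check: 43 × 28 = 1204 ≡ 16 (mod 54).
Unique solution: x ≡ 28 (mod 54)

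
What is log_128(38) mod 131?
98

Baby-step giant-step with step n = ⌈√131⌉ = 12.
Baby steps 128^j mod 131 (j:value) for j=0..11: 0:1, 1:128, 2:9, 3:104, 4:81, 5:19, 6:74, 7:40, 8:11, 9:98, 10:99, 11:96.
Giant-step multiplier: 128^(-12) ≡ 128^(130-12) = 128^118 ≡ 5 (mod 131).
Giant steps γ_i = 38·5^i mod 131: γ_0=38, γ_1=59, γ_2=33, γ_3=34, γ_4=39, γ_5=64, γ_6=58, γ_7=28, γ_8=9 (in table at j=2).
x = i·n + j = 8·12 + 2 = 98.
Check: 128^98 ≡ 38 (mod 131).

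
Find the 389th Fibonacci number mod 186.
125

Matrix identity: Q^n = [[F_(n+1), F_n], [F_n, F_(n-1)]] with Q = [[1,1],[1,0]].
n = 389 = 110000101₂. Square-and-multiply, entries mod 186:
Q^1 = [[1,1],[1,0]]
Q^3 = (Q^1)²·Q = [[3,2],[2,1]]
Q^6 = (Q^3)² = [[13,8],[8,5]]
Q^12 = (Q^6)² = [[47,144],[144,89]]
Q^24 = (Q^12)² = [[67,54],[54,13]]
Q^48 = (Q^24)² = [[151,42],[42,109]]
Q^97 = (Q^48)²·Q = [[145,13],[13,132]]
Q^194 = (Q^97)² = [[176,67],[67,109]]
Q^389 = (Q^194)²·Q = [[62,125],[125,123]]
F_389 mod 186 = Q^389[0][1] = 125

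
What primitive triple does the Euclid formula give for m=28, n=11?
(663, 616, 905)

Euclid's formula: a = m² - n², b = 2mn, c = m² + n²
m = 28, n = 11
a = 28² - 11² = 784 - 121 = 663
b = 2 × 28 × 11 = 616
c = 28² + 11² = 784 + 121 = 905
Verification: 663² + 616² = 439569 + 379456 = 819025 = 905² ✓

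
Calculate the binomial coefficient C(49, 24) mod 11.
5

Using Lucas' theorem:
Write n=49 and k=24 in base 11:
n in base 11: [4, 5]
k in base 11: [2, 2]
C(49,24) mod 11 = ∏ C(n_i, k_i) mod 11
Digit binomials (mod 11): C(4,2) = 6; C(5,2) = 10
Product: 6 × 10 = 60 ≡ 5 (mod 11)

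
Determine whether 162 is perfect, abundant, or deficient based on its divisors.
abundant

Proper divisors of 162: sum = 1 + 2 + 3 + 6 + 9 + 18 + 27 + 54 + 81 = 201
Since 201 > 162, 162 is abundant.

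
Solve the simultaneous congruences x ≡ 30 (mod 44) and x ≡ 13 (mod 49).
1042

Using Chinese Remainder Theorem:
M = 44 × 49 = 2156
M1 = 49, M2 = 44
y1 = 49^(-1) mod 44 = 9
y2 = 44^(-1) mod 49 = 39
x = (30×49×9 + 13×44×39) mod 2156 = 1042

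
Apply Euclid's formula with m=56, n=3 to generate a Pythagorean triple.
(3127, 336, 3145)

Euclid's formula: a = m² - n², b = 2mn, c = m² + n²
m = 56, n = 3
a = 56² - 3² = 3136 - 9 = 3127
b = 2 × 56 × 3 = 336
c = 56² + 3² = 3136 + 9 = 3145
Verification: 3127² + 336² = 9778129 + 112896 = 9891025 = 3145² ✓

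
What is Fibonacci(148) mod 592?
515

Matrix identity: Q^n = [[F_(n+1), F_n], [F_n, F_(n-1)]] with Q = [[1,1],[1,0]].
n = 148 = 10010100₂. Square-and-multiply, entries mod 592:
Q^1 = [[1,1],[1,0]]
Q^2 = (Q^1)² = [[2,1],[1,1]]
Q^4 = (Q^2)² = [[5,3],[3,2]]
Q^9 = (Q^4)²·Q = [[55,34],[34,21]]
Q^18 = (Q^9)² = [[37,216],[216,413]]
Q^37 = (Q^18)²·Q = [[185,73],[73,112]]
Q^74 = (Q^37)² = [[482,369],[369,113]]
Q^148 = (Q^74)² = [[261,515],[515,338]]
F_148 mod 592 = Q^148[0][1] = 515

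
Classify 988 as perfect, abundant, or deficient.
deficient

Proper divisors of 988: sum = 1 + 2 + 4 + 13 + 19 + 26 + 38 + 52 + 76 + 247 + 494 = 972
Since 972 < 988, 988 is deficient.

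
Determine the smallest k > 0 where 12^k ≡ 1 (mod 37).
9

37 is prime, so ord(12) divides φ(37) = 36.
Divisors of 36: 1, 2, 3, 4, 6, 9, 12, 18, 36.
Repeated squaring: 12^1 ≡ 12, 12^2 ≡ 33, 12^4 ≡ 16, 12^8 ≡ 34, 12^16 ≡ 9, 12^32 ≡ 7 (mod 37).
Test 12^d mod 37 for each divisor d in increasing order:
12^1 ≡ 12
12^2 ≡ 33
12^3 = 12^2·12^1 ≡ 26
12^4 ≡ 16
12^6 = 12^4·12^2 ≡ 10
12^9 = 12^8·12^1 ≡ 1  ← first divisor giving 1
The order is 9.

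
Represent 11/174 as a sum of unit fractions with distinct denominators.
1/16 + 1/1392

Greedy algorithm:
11/174: ceiling(174/11) = 16, use 1/16
1/1392: ceiling(1392/1) = 1392, use 1/1392
Result: 11/174 = 1/16 + 1/1392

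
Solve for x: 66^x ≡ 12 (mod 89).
77

Baby-step giant-step with step n = ⌈√89⌉ = 10.
Baby steps 66^j mod 89 (j:value) for j=0..9: 0:1, 1:66, 2:84, 3:26, 4:25, 5:48, 6:53, 7:27, 8:2, 9:43.
Giant-step multiplier: 66^(-10) ≡ 66^(88-10) = 66^78 ≡ 80 (mod 89).
Giant steps γ_i = 12·80^i mod 89: γ_0=12, γ_1=70, γ_2=82, γ_3=63, γ_4=56, γ_5=30, γ_6=86, γ_7=27 (in table at j=7).
x = i·n + j = 7·10 + 7 = 77.
Check: 66^77 ≡ 12 (mod 89).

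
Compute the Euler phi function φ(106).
52

106 = 2 × 53
φ(n) = n × ∏(1 - 1/p) for each prime p dividing n
φ(106) = 106 × (1 - 1/2) × (1 - 1/53) = 52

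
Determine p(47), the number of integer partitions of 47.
124754

p(n) counts ways to write n as a sum of positive integers (order ignored).
Euler's pentagonal recurrence: p(k) = p(k-1) + p(k-2) - p(k-5) - p(k-7) + p(k-12) + p(k-15) - ... (offsets j(3j∓1)/2, signs ++--, p(0)=1, p(<0)=0).
DP table for k = 0..46: p(0)=1, p(1)=1, p(2)=2, p(3)=3, p(4)=5, p(5)=7, p(6)=11, p(7)=15, p(8)=22, p(9)=30, p(10)=42, p(11)=56, p(12)=77, p(13)=101, p(14)=135, p(15)=176, p(16)=231, p(17)=297, p(18)=385, p(19)=490, p(20)=627, p(21)=792, p(22)=1002, p(23)=1255, p(24)=1575, p(25)=1958, p(26)=2436, p(27)=3010, p(28)=3718, p(29)=4565, p(30)=5604, p(31)=6842, p(32)=8349, p(33)=10143, p(34)=12310, p(35)=14883, p(36)=17977, p(37)=21637, p(38)=26015, p(39)=31185, p(40)=37338, p(41)=44583, p(42)=53174, p(43)=63261, p(44)=75175, p(45)=89134, p(46)=105558.
Final step: p(47) = p(46) + p(45) - p(42) - p(40) + p(35) + p(32) - p(25) - p(21) + p(12) + p(7)
= 105558 + 89134 - 53174 - 37338 + 14883 + 8349 - 1958 - 792 + 77 + 15
= 124754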